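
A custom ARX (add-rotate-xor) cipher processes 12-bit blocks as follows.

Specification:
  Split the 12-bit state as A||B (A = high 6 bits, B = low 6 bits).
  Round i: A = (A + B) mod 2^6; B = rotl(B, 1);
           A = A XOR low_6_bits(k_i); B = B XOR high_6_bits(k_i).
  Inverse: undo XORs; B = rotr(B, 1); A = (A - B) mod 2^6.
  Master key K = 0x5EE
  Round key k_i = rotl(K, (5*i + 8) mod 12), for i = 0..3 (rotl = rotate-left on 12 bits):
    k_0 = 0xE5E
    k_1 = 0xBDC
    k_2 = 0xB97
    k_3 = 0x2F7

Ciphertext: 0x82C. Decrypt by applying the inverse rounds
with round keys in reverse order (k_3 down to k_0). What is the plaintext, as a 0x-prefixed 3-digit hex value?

0xEEC

s_0 = ciphertext = 0x82C
s_1 = InvRound(s_0, k_3) = 0x933
s_2 = InvRound(s_1, k_2) = 0x16E
s_3 = InvRound(s_2, k_1) = 0xE60
s_4 = InvRound(s_3, k_0) = 0xEEC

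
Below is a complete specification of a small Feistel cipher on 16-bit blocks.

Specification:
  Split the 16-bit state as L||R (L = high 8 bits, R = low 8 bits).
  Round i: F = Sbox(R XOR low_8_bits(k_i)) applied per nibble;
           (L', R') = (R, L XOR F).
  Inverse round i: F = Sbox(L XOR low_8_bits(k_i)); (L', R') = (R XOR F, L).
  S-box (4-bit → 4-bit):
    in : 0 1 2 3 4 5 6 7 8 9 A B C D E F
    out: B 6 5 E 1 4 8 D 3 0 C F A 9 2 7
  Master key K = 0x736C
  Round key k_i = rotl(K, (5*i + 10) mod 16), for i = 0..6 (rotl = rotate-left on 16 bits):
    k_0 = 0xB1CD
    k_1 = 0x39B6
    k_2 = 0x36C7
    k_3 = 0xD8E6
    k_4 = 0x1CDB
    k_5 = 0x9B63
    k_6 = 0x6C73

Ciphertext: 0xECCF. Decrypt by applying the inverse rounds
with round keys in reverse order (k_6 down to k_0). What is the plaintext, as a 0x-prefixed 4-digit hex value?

s_0 = ciphertext = 0xECCF
s_1 = InvRound(s_0, k_6) = 0xC8EC
s_2 = InvRound(s_1, k_5) = 0x23C8
s_3 = InvRound(s_2, k_4) = 0xBB23
s_4 = InvRound(s_3, k_3) = 0x6ABB
s_5 = InvRound(s_4, k_2) = 0x726A
s_6 = InvRound(s_5, k_1) = 0xCB72
s_7 = InvRound(s_6, k_0) = 0xCACB

0xCACB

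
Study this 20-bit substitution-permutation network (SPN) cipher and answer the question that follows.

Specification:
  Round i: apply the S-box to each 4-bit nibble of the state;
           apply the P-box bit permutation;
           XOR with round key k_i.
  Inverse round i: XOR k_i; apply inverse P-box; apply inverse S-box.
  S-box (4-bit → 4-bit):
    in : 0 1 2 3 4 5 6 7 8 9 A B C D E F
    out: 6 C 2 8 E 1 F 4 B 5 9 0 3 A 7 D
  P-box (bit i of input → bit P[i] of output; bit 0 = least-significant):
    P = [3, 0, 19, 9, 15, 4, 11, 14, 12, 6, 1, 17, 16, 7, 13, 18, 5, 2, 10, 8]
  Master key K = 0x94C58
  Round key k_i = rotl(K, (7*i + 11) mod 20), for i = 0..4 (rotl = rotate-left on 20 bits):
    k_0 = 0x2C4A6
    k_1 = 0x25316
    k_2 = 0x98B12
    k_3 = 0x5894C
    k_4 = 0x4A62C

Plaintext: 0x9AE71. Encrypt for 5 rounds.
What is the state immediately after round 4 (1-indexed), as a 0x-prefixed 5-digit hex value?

0x963C9

s_0 = plaintext = 0x9AE71
s_1 = Round(s_0, k_0) = 0xFDAC4
s_2 = Round(s_1, k_1) = 0xCC4A7
s_3 = Round(s_2, k_2) = 0x24BF4
s_4 = Round(s_3, k_3) = 0x963C9
s_5 = Round(s_4, k_4) = 0xB0294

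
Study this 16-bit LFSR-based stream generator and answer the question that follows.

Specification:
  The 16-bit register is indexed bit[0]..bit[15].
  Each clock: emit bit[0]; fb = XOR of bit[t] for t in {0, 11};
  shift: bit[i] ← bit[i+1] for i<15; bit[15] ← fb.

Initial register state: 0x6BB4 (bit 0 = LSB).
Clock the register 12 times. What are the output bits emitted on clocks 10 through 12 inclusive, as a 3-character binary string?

101

reg_0 = 0x6BB4
clock 1: out=0, reg = 0xB5DA
clock 2: out=0, reg = 0x5AED
clock 3: out=1, reg = 0x2D76
clock 4: out=0, reg = 0x96BB
clock 5: out=1, reg = 0xCB5D
clock 6: out=1, reg = 0x65AE
clock 7: out=0, reg = 0x32D7
clock 8: out=1, reg = 0x996B
clock 9: out=1, reg = 0x4CB5
clock 10: out=1, reg = 0x265A
clock 11: out=0, reg = 0x132D
clock 12: out=1, reg = 0x8996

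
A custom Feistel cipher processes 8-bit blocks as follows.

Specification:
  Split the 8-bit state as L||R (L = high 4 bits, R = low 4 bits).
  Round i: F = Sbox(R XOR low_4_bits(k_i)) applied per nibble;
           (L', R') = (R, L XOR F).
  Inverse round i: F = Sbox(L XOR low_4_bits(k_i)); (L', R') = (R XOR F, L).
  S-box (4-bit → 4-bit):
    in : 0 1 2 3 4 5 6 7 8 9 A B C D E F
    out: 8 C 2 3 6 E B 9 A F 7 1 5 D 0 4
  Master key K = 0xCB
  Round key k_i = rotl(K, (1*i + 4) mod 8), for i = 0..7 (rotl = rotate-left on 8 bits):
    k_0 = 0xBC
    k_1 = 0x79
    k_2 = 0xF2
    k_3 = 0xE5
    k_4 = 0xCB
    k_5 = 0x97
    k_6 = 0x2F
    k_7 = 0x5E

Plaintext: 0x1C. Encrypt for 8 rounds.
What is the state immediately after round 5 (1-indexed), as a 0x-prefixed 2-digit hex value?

0xD9

s_0 = plaintext = 0x1C
s_1 = Round(s_0, k_0) = 0xC9
s_2 = Round(s_1, k_1) = 0x94
s_3 = Round(s_2, k_2) = 0x42
s_4 = Round(s_3, k_3) = 0x2D
s_5 = Round(s_4, k_4) = 0xD9
s_6 = Round(s_5, k_5) = 0x9D
s_7 = Round(s_6, k_6) = 0xDB
s_8 = Round(s_7, k_7) = 0xB3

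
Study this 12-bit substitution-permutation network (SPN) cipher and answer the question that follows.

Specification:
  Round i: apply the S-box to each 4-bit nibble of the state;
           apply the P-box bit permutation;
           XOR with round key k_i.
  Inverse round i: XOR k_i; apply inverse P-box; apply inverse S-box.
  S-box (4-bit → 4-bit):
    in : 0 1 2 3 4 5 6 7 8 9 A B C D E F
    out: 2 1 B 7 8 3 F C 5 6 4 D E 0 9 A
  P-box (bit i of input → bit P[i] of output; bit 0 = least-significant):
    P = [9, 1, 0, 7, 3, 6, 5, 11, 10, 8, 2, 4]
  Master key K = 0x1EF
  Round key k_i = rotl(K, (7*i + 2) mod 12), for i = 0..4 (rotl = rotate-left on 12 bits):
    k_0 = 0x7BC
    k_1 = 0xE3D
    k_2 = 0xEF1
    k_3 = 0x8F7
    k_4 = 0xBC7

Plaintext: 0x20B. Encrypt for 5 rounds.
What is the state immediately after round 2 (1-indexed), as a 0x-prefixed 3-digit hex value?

0x755

s_0 = plaintext = 0x20B
s_1 = Round(s_0, k_0) = 0x06D
s_2 = Round(s_1, k_1) = 0x755
s_3 = Round(s_2, k_2) = 0xCAF
s_4 = Round(s_3, k_3) = 0x941
s_5 = Round(s_4, k_4) = 0x0C3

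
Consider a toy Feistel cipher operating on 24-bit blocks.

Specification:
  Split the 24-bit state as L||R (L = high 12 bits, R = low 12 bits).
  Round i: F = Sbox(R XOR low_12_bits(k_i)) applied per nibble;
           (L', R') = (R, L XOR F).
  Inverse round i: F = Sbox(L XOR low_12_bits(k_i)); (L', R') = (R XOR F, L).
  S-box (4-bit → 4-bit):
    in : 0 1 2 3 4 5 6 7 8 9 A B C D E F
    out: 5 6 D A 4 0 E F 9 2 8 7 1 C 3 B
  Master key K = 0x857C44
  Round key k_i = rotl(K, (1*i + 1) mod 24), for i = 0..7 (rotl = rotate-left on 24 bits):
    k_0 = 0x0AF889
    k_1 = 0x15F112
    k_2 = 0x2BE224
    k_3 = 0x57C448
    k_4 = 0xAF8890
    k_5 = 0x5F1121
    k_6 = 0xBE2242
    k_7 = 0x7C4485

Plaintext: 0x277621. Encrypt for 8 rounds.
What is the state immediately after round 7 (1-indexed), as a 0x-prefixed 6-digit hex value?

0xC32293

s_0 = plaintext = 0x277621
s_1 = Round(s_0, k_0) = 0x6211FE
s_2 = Round(s_1, k_1) = 0x1FE310
s_3 = Round(s_2, k_2) = 0x31075A
s_4 = Round(s_3, k_3) = 0x75A97D
s_5 = Round(s_4, k_4) = 0x97D166
s_6 = Round(s_5, k_5) = 0x166C32
s_7 = Round(s_6, k_6) = 0xC32293
s_8 = Round(s_7, k_7) = 0x29325C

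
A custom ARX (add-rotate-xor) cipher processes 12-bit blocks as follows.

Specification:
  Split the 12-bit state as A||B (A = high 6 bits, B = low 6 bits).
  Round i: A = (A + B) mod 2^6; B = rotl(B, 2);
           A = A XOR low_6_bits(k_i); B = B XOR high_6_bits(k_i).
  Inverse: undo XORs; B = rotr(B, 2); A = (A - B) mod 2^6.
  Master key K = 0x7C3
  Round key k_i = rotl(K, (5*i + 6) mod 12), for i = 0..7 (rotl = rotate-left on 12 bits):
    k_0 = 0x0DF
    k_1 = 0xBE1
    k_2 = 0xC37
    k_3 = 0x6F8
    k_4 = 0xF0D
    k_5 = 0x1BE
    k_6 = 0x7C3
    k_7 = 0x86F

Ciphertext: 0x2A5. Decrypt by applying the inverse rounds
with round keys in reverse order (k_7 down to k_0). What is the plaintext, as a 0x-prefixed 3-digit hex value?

0x49A

s_0 = ciphertext = 0x2A5
s_1 = InvRound(s_0, k_7) = 0x901
s_2 = InvRound(s_1, k_6) = 0x027
s_3 = InvRound(s_2, k_5) = 0x998
s_4 = InvRound(s_3, k_4) = 0x889
s_5 = InvRound(s_4, k_3) = 0xDA4
s_6 = InvRound(s_5, k_2) = 0xF05
s_7 = InvRound(s_6, k_1) = 0xCEA
s_8 = InvRound(s_7, k_0) = 0x49A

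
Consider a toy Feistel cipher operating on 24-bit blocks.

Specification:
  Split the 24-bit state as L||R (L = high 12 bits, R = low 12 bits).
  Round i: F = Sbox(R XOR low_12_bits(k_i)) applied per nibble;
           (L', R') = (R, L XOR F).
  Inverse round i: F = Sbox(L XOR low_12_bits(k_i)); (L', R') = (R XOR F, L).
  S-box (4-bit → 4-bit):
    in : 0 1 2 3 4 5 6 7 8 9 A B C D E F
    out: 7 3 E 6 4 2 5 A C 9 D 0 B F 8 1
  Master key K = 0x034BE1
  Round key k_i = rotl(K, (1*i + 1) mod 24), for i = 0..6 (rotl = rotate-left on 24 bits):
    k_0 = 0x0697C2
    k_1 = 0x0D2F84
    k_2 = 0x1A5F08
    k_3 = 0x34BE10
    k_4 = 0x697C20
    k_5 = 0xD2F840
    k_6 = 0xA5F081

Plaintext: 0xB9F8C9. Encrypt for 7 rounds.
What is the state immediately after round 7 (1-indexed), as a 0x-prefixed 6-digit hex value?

s_0 = plaintext = 0xB9F8C9
s_1 = Round(s_0, k_0) = 0x8C9AEF
s_2 = Round(s_1, k_1) = 0xAEFA99
s_3 = Round(s_2, k_2) = 0xA9987C
s_4 = Round(s_3, k_3) = 0x87CFC2
s_5 = Round(s_4, k_4) = 0xFC2EF2
s_6 = Round(s_5, k_5) = 0xEF2ACC
s_7 = Round(s_6, k_6) = 0xACC3BD

0xACC3BD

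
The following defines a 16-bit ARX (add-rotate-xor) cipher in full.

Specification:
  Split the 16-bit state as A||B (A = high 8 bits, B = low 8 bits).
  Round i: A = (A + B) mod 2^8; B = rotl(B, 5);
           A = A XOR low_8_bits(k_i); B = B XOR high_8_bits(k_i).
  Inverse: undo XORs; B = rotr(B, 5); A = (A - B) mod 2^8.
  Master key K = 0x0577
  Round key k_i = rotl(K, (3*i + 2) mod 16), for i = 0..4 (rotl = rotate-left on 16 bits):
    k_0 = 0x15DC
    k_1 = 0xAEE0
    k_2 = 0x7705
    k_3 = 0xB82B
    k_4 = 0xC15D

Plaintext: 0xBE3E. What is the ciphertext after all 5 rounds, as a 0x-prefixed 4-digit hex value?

s_0 = plaintext = 0xBE3E
s_1 = Round(s_0, k_0) = 0x20D2
s_2 = Round(s_1, k_1) = 0x12F4
s_3 = Round(s_2, k_2) = 0x03E9
s_4 = Round(s_3, k_3) = 0xC785
s_5 = Round(s_4, k_4) = 0x1171

0x1171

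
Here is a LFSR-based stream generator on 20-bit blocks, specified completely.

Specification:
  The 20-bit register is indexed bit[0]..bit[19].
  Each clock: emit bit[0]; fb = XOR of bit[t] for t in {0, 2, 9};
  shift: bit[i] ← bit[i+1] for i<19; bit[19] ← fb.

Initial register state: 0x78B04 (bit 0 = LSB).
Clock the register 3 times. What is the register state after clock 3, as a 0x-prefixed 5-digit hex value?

reg_0 = 0x78B04
clock 1: out=0, reg = 0x3C582
clock 2: out=0, reg = 0x1E2C1
clock 3: out=1, reg = 0x0F160

0x0F160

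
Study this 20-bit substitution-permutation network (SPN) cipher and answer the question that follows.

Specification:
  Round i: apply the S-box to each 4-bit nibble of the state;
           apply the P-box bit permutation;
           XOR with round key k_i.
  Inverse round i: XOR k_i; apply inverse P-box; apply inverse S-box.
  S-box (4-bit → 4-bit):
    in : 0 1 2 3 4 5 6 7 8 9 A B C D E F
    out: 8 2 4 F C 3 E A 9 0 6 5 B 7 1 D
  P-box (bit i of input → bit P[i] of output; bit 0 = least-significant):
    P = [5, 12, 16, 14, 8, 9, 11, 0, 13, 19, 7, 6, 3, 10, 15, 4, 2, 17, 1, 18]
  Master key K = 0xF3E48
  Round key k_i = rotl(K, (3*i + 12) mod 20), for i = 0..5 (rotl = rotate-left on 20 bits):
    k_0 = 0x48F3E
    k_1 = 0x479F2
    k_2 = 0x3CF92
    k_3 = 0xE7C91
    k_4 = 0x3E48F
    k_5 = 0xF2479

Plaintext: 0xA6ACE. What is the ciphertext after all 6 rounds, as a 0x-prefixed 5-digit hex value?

s_0 = plaintext = 0xA6ACE
s_1 = Round(s_0, k_0) = 0xE088D
s_2 = Round(s_1, k_1) = 0x54887
s_3 = Round(s_2, k_2) = 0x13EC7
s_4 = Round(s_3, k_3) = 0xC8B88
s_5 = Round(s_4, k_4) = 0x58532
s_6 = Round(s_5, k_5) = 0x40F64

0x40F64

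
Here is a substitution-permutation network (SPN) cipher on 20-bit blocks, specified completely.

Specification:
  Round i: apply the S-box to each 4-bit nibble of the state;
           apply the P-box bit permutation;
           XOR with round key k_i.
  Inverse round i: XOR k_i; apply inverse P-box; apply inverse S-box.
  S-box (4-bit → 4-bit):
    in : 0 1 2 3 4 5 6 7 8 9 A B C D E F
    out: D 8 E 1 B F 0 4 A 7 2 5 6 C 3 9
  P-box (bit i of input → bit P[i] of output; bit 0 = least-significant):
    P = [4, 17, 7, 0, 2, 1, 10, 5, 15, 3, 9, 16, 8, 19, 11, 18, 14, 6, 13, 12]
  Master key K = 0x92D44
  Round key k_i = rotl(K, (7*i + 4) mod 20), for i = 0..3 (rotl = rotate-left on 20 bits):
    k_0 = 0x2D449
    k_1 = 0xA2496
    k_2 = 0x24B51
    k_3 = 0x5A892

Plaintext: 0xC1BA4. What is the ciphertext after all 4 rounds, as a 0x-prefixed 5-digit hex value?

0x89157

s_0 = plaintext = 0xC1BA4
s_1 = Round(s_0, k_0) = 0x4761A
s_2 = Round(s_1, k_1) = 0x87CF6
s_3 = Round(s_2, k_2) = 0x2513D
s_4 = Round(s_3, k_3) = 0x89157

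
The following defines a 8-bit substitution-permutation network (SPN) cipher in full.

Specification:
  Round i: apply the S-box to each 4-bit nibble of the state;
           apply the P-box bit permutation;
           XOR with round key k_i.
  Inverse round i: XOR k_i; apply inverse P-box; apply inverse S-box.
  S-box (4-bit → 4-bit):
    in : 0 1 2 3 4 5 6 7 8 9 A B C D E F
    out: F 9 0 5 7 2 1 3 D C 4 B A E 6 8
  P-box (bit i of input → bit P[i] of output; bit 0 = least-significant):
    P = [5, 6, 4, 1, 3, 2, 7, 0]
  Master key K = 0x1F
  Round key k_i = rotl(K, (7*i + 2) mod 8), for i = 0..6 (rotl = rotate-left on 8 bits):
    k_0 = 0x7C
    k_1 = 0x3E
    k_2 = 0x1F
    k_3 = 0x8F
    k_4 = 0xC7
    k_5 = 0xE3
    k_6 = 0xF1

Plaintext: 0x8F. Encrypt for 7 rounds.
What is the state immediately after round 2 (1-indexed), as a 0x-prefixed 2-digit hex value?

0x5F

s_0 = plaintext = 0x8F
s_1 = Round(s_0, k_0) = 0xF7
s_2 = Round(s_1, k_1) = 0x5F
s_3 = Round(s_2, k_2) = 0x19
s_4 = Round(s_3, k_3) = 0x94
s_5 = Round(s_4, k_4) = 0x36
s_6 = Round(s_5, k_5) = 0x4B
s_7 = Round(s_6, k_6) = 0x1F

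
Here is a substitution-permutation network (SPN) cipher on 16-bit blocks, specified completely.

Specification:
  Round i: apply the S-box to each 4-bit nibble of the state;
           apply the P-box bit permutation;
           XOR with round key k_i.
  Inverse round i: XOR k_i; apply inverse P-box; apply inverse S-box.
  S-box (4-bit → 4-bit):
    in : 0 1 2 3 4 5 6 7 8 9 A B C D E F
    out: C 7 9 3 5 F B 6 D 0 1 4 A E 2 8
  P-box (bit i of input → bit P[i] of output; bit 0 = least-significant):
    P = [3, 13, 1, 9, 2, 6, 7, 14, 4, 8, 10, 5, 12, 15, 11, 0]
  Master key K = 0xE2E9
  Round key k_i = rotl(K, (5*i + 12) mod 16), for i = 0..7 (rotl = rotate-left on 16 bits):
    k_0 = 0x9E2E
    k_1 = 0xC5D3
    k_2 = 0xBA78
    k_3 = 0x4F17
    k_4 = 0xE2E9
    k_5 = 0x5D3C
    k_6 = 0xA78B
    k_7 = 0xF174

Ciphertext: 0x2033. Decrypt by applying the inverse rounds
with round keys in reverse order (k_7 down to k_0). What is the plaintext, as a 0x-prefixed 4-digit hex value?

0x828D

s_0 = ciphertext = 0x2033
s_1 = InvRound(s_0, k_7) = 0x6E6B
s_2 = InvRound(s_1, k_6) = 0x7CD9
s_3 = InvRound(s_2, k_5) = 0xFC1E
s_4 = InvRound(s_3, k_4) = 0x8810
s_5 = InvRound(s_4, k_3) = 0xC720
s_6 = InvRound(s_5, k_2) = 0x41C3
s_7 = InvRound(s_6, k_1) = 0xE499
s_8 = InvRound(s_7, k_0) = 0x828D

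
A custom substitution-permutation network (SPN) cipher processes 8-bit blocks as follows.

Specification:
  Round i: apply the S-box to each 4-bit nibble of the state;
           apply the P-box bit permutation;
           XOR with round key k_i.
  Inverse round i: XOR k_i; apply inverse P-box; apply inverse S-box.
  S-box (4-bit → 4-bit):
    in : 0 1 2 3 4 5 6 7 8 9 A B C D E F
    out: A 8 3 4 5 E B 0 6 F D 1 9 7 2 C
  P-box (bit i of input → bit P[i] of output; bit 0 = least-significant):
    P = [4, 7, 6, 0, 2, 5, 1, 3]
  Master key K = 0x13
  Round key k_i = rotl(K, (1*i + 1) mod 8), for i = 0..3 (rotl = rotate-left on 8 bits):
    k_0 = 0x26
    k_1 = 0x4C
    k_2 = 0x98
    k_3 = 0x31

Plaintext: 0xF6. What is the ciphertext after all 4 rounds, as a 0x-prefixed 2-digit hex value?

0xA0

s_0 = plaintext = 0xF6
s_1 = Round(s_0, k_0) = 0xBD
s_2 = Round(s_1, k_1) = 0x98
s_3 = Round(s_2, k_2) = 0x76
s_4 = Round(s_3, k_3) = 0xA0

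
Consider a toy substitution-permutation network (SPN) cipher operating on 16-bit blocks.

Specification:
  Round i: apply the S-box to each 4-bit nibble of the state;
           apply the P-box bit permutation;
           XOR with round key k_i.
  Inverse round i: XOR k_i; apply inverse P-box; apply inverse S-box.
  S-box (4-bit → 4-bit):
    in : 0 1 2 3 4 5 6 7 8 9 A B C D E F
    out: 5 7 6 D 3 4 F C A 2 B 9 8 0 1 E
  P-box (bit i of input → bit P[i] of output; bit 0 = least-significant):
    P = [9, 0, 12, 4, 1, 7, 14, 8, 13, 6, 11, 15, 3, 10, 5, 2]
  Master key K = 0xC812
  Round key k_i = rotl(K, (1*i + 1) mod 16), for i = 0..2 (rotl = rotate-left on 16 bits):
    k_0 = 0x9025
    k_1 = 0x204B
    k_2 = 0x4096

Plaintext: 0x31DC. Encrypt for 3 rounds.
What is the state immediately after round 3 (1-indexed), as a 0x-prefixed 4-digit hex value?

s_0 = plaintext = 0x31DC
s_1 = Round(s_0, k_0) = 0xB859
s_2 = Round(s_1, k_1) = 0xE006
s_3 = Round(s_2, k_2) = 0x3A8D

0x3A8D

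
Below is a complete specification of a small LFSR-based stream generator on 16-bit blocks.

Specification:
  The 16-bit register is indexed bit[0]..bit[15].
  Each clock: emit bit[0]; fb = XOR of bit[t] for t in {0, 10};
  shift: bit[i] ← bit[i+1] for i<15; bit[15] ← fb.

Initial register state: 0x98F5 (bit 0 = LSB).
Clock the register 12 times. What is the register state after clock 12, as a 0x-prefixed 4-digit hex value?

reg_0 = 0x98F5
clock 1: out=1, reg = 0xCC7A
clock 2: out=0, reg = 0xE63D
clock 3: out=1, reg = 0x731E
clock 4: out=0, reg = 0x398F
clock 5: out=1, reg = 0x9CC7
clock 6: out=1, reg = 0x4E63
clock 7: out=1, reg = 0x2731
clock 8: out=1, reg = 0x1398
clock 9: out=0, reg = 0x09CC
clock 10: out=0, reg = 0x04E6
clock 11: out=0, reg = 0x8273
clock 12: out=1, reg = 0xC139

0xC139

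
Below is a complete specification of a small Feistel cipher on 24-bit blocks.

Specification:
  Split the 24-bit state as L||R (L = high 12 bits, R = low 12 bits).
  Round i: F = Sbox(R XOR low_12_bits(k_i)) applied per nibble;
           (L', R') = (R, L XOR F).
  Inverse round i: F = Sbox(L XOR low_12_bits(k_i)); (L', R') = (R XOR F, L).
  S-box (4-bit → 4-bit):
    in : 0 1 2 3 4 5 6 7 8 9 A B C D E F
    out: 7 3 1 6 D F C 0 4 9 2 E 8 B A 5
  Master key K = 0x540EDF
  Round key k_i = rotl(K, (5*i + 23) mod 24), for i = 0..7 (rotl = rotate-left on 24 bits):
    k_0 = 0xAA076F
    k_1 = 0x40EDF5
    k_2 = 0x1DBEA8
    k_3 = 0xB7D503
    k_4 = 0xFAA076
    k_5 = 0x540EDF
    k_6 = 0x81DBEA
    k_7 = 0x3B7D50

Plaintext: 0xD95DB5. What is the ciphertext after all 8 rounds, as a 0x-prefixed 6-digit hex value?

s_0 = plaintext = 0xD95DB5
s_1 = Round(s_0, k_0) = 0xDB5F27
s_2 = Round(s_1, k_1) = 0xF27C04
s_3 = Round(s_2, k_2) = 0xC04E0F
s_4 = Round(s_3, k_3) = 0xE0F27C
s_5 = Round(s_4, k_4) = 0x27CF7D
s_6 = Round(s_5, k_5) = 0xF7D15D
s_7 = Round(s_6, k_6) = 0x15DD9D
s_8 = Round(s_7, k_7) = 0xD9D6D6

0xD9D6D6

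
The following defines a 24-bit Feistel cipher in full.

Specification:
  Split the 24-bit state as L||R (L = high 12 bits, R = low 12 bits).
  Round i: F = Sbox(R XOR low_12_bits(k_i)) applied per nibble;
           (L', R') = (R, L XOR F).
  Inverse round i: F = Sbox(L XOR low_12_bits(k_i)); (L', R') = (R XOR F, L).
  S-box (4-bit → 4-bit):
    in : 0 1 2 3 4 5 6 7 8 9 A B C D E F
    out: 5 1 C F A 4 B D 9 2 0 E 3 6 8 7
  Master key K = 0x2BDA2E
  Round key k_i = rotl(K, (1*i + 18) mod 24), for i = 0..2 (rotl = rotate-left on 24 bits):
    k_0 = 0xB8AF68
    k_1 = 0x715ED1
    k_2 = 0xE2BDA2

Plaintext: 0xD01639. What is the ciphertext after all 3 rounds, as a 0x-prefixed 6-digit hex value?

0x718FA0

s_0 = plaintext = 0xD01639
s_1 = Round(s_0, k_0) = 0x639F40
s_2 = Round(s_1, k_1) = 0xF40718
s_3 = Round(s_2, k_2) = 0x718FA0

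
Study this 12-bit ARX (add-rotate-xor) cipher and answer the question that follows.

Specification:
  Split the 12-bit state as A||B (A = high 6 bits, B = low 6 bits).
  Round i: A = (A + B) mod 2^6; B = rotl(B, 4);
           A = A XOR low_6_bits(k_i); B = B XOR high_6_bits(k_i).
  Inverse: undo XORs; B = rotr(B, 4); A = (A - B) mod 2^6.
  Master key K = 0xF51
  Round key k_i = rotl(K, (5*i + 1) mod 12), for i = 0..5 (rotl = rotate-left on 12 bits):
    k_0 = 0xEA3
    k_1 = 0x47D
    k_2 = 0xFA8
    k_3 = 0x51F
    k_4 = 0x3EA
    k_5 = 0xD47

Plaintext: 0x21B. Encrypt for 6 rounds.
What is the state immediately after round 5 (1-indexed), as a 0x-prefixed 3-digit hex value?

s_0 = plaintext = 0x21B
s_1 = Round(s_0, k_0) = 0x00C
s_2 = Round(s_1, k_1) = 0xC52
s_3 = Round(s_2, k_2) = 0xADA
s_4 = Round(s_3, k_3) = 0x6B2
s_5 = Round(s_4, k_4) = 0x9A3
s_6 = Round(s_5, k_5) = 0x38D

0x9A3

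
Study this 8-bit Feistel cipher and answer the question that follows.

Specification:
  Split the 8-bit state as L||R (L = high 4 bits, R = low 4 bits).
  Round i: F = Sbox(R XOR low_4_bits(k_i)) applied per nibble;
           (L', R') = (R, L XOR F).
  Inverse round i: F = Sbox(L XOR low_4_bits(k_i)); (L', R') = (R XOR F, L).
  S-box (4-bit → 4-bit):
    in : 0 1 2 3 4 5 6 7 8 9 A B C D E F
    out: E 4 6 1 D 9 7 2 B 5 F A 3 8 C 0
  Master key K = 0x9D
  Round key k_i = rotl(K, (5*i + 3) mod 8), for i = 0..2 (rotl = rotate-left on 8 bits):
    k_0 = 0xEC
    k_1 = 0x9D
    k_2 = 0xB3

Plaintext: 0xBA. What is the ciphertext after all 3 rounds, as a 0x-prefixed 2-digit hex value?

s_0 = plaintext = 0xBA
s_1 = Round(s_0, k_0) = 0xAC
s_2 = Round(s_1, k_1) = 0xCE
s_3 = Round(s_2, k_2) = 0xE4

0xE4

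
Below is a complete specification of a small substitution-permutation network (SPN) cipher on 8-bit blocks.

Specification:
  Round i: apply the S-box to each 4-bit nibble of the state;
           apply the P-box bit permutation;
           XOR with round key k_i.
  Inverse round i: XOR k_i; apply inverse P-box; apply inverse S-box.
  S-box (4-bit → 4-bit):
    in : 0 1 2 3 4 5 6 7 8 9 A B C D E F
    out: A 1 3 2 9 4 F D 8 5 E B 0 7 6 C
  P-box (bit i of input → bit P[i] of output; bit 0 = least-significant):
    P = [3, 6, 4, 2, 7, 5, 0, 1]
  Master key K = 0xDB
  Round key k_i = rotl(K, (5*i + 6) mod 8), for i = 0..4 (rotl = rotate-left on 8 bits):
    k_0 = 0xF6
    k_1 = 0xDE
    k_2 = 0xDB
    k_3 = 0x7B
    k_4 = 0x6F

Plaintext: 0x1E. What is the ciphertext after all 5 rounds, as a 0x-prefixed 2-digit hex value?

0xA3

s_0 = plaintext = 0x1E
s_1 = Round(s_0, k_0) = 0x26
s_2 = Round(s_1, k_1) = 0x22
s_3 = Round(s_2, k_2) = 0x33
s_4 = Round(s_3, k_3) = 0x1B
s_5 = Round(s_4, k_4) = 0xA3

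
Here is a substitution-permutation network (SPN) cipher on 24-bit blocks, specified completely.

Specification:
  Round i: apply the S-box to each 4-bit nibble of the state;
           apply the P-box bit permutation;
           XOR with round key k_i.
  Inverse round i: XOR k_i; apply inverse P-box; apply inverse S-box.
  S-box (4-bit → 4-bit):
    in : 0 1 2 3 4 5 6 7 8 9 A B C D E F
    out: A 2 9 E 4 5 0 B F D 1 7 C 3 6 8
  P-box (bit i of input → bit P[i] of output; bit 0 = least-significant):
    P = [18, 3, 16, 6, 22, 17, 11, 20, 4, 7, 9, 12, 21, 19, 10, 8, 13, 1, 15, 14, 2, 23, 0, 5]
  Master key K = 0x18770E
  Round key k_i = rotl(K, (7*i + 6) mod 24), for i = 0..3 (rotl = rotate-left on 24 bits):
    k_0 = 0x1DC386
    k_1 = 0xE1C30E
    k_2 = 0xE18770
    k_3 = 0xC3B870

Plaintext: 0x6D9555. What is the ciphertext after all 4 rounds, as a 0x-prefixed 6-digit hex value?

0x146049

s_0 = plaintext = 0x6D9555
s_1 = Round(s_0, k_0) = 0x78EC94
s_2 = Round(s_1, k_1) = 0x383D28
s_3 = Round(s_2, k_2) = 0x3C628B
s_4 = Round(s_3, k_3) = 0x146049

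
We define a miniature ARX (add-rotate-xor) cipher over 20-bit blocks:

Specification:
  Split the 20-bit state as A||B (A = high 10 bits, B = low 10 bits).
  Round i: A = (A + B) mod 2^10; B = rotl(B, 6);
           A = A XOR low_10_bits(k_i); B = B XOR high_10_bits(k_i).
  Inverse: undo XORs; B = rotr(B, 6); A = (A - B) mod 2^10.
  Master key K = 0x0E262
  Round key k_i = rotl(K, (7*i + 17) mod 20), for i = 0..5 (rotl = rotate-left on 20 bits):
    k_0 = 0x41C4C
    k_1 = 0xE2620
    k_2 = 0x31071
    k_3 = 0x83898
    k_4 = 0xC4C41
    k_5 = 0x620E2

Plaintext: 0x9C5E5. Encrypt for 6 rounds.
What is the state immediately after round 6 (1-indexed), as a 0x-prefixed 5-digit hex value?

0x709B5

s_0 = plaintext = 0x9C5E5
s_1 = Round(s_0, k_0) = 0x06859
s_2 = Round(s_1, k_1) = 0x94DCC
s_3 = Round(s_2, k_2) = 0x1BBD8
s_4 = Round(s_3, k_3) = 0x37833
s_5 = Round(s_4, k_4) = 0x543D0
s_6 = Round(s_5, k_5) = 0x709B5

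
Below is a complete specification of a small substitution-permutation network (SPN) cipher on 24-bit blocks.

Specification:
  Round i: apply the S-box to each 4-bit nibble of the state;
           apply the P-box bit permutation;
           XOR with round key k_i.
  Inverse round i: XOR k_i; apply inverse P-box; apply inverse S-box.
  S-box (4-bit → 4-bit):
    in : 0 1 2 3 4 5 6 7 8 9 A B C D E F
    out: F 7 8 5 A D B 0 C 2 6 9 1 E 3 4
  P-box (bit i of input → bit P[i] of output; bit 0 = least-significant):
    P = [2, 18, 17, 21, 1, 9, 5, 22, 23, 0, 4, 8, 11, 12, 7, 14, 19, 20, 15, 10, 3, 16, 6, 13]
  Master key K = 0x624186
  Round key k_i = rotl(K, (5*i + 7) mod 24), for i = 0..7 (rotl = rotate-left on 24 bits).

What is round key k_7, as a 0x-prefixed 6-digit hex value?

0x198906

K = 0x624186
k_0 = rotl(K, (5*0+7) mod 24) = rotl(K, 7) = 0x20C331
k_1 = rotl(K, (5*1+7) mod 24) = rotl(K, 12) = 0x186624
k_2 = rotl(K, (5*2+7) mod 24) = rotl(K, 17) = 0x0CC483
k_3 = rotl(K, (5*3+7) mod 24) = rotl(K, 22) = 0x989061
k_4 = rotl(K, (5*4+7) mod 24) = rotl(K, 3) = 0x120C33
k_5 = rotl(K, (5*5+7) mod 24) = rotl(K, 8) = 0x418662
k_6 = rotl(K, (5*6+7) mod 24) = rotl(K, 13) = 0x30CC48
k_7 = rotl(K, (5*7+7) mod 24) = rotl(K, 18) = 0x198906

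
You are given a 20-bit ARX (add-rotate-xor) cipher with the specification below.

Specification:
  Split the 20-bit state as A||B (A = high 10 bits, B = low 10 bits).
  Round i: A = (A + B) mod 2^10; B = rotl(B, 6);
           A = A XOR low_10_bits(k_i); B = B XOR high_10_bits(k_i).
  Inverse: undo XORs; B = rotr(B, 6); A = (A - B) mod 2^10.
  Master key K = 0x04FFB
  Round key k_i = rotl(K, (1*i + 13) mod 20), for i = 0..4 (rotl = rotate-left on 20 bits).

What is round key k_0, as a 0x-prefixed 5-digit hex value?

0xF609F

K = 0x04FFB
k_0 = rotl(K, (1*0+13) mod 20) = rotl(K, 13) = 0xF609F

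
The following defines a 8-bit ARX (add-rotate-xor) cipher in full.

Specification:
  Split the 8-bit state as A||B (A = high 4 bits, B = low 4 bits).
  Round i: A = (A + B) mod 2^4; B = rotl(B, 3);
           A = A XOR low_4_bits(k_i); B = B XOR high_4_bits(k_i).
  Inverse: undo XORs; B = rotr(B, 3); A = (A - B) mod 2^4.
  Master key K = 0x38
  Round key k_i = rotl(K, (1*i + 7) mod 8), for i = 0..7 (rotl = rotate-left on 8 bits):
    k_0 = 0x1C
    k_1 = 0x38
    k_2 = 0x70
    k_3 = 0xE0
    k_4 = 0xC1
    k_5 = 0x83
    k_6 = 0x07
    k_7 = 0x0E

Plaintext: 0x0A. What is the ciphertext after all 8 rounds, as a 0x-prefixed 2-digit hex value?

s_0 = plaintext = 0x0A
s_1 = Round(s_0, k_0) = 0x64
s_2 = Round(s_1, k_1) = 0x21
s_3 = Round(s_2, k_2) = 0x3F
s_4 = Round(s_3, k_3) = 0x21
s_5 = Round(s_4, k_4) = 0x24
s_6 = Round(s_5, k_5) = 0x5A
s_7 = Round(s_6, k_6) = 0x85
s_8 = Round(s_7, k_7) = 0x3A

0x3A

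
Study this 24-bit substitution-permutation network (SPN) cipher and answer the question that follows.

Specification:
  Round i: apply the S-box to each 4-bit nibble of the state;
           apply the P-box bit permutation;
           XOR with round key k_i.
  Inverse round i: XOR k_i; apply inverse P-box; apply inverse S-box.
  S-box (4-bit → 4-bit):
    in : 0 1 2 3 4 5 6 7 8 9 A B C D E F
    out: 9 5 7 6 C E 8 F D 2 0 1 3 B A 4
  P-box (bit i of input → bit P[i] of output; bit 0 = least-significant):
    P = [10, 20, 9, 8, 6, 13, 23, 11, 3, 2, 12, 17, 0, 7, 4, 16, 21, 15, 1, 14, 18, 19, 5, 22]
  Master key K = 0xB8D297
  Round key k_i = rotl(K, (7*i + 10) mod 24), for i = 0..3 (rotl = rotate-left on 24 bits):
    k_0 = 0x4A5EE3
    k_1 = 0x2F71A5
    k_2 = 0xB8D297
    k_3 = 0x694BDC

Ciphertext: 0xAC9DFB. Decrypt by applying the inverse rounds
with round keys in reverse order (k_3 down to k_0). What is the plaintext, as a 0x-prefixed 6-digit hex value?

s_0 = ciphertext = 0xAC9DFB
s_1 = InvRound(s_0, k_3) = 0x8503F1
s_2 = InvRound(s_1, k_2) = 0x2763BE
s_3 = InvRound(s_2, k_1) = 0x9F11AF
s_4 = InvRound(s_3, k_0) = 0x066C87

0x066C87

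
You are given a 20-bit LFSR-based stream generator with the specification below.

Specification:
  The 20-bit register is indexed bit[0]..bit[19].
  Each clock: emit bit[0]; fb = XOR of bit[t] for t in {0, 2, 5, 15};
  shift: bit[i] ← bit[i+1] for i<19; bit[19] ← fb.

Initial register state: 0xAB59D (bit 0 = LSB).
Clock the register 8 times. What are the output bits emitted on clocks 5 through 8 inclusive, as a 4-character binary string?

reg_0 = 0xAB59D
clock 1: out=1, reg = 0xD5ACE
clock 2: out=0, reg = 0xEAD67
clock 3: out=1, reg = 0x756B3
clock 4: out=1, reg = 0x3AB59
clock 5: out=1, reg = 0x1D5AC
clock 6: out=0, reg = 0x8EAD6
clock 7: out=0, reg = 0x4756B
clock 8: out=1, reg = 0x23AB5

1001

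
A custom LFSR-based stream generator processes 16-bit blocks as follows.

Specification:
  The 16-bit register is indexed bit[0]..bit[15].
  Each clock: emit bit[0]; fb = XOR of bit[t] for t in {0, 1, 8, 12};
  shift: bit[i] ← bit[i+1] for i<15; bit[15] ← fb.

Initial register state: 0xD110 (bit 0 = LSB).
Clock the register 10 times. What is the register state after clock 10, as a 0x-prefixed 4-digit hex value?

0x4134

reg_0 = 0xD110
clock 1: out=0, reg = 0x6888
clock 2: out=0, reg = 0x3444
clock 3: out=0, reg = 0x9A22
clock 4: out=0, reg = 0x4D11
clock 5: out=1, reg = 0x2688
clock 6: out=0, reg = 0x1344
clock 7: out=0, reg = 0x09A2
clock 8: out=0, reg = 0x04D1
clock 9: out=1, reg = 0x8268
clock 10: out=0, reg = 0x4134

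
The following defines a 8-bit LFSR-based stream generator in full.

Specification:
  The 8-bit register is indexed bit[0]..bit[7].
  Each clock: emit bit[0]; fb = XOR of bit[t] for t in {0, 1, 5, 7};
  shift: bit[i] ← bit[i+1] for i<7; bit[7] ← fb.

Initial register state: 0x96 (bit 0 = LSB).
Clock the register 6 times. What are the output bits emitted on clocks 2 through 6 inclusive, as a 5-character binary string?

11010

reg_0 = 0x96
clock 1: out=0, reg = 0x4B
clock 2: out=1, reg = 0x25
clock 3: out=1, reg = 0x12
clock 4: out=0, reg = 0x89
clock 5: out=1, reg = 0x44
clock 6: out=0, reg = 0x22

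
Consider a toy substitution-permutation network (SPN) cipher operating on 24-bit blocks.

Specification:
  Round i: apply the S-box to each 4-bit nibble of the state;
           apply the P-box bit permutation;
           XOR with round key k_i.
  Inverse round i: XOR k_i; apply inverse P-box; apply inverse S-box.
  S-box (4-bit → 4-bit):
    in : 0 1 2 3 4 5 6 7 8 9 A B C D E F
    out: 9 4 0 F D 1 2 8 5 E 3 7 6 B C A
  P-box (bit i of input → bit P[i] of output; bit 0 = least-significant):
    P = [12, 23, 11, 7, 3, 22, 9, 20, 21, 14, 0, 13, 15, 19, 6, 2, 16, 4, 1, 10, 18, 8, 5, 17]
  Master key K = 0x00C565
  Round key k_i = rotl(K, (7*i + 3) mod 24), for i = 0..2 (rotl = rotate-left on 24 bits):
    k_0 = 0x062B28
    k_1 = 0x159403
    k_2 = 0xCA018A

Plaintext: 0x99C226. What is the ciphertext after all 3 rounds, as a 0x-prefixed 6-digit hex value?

0xB0BAA1

s_0 = plaintext = 0x99C226
s_1 = Round(s_0, k_0) = 0x8C2E5A
s_2 = Round(s_1, k_1) = 0x91A438
s_3 = Round(s_2, k_2) = 0xB0BAA1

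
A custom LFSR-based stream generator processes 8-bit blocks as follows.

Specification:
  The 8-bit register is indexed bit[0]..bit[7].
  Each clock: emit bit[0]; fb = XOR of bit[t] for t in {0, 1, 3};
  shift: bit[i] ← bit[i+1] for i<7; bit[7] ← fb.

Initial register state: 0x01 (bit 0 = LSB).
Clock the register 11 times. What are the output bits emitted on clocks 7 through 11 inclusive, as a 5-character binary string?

reg_0 = 0x01
clock 1: out=1, reg = 0x80
clock 2: out=0, reg = 0x40
clock 3: out=0, reg = 0x20
clock 4: out=0, reg = 0x10
clock 5: out=0, reg = 0x08
clock 6: out=0, reg = 0x84
clock 7: out=0, reg = 0x42
clock 8: out=0, reg = 0xA1
clock 9: out=1, reg = 0xD0
clock 10: out=0, reg = 0x68
clock 11: out=0, reg = 0xB4

00100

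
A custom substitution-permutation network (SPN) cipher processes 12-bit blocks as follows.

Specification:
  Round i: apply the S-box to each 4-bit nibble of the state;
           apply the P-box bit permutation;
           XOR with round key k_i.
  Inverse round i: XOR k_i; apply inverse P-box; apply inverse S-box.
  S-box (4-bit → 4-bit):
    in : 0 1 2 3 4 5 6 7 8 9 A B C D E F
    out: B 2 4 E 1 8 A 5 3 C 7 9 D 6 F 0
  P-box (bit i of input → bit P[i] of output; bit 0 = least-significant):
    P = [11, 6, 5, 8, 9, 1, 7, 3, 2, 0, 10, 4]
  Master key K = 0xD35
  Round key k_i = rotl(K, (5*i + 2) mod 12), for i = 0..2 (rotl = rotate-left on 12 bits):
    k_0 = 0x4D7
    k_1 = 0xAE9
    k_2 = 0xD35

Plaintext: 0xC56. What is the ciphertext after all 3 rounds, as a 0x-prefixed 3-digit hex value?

s_0 = plaintext = 0xC56
s_1 = Round(s_0, k_0) = 0x18B
s_2 = Round(s_1, k_1) = 0x1EA
s_3 = Round(s_2, k_2) = 0x7DE

0x7DE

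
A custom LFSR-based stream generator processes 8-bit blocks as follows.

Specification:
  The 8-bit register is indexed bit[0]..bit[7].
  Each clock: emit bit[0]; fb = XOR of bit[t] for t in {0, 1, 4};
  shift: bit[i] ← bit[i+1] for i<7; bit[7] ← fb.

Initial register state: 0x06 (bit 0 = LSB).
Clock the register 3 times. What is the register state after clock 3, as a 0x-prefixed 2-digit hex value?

reg_0 = 0x06
clock 1: out=0, reg = 0x83
clock 2: out=1, reg = 0x41
clock 3: out=1, reg = 0xA0

0xA0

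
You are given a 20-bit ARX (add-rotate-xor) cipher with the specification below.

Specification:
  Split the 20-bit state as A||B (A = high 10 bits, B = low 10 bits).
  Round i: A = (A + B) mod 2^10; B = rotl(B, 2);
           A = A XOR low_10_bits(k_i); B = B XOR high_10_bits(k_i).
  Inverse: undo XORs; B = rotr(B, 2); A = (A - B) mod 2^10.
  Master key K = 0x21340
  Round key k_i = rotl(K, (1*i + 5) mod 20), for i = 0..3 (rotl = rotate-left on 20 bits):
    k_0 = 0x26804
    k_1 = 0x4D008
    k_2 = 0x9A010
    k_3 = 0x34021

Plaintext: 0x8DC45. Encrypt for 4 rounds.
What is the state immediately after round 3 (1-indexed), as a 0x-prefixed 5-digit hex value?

s_0 = plaintext = 0x8DC45
s_1 = Round(s_0, k_0) = 0x9E18E
s_2 = Round(s_1, k_1) = 0x03B0D
s_3 = Round(s_2, k_2) = 0xC2E5F
s_4 = Round(s_3, k_3) = 0x52DAE

0xC2E5F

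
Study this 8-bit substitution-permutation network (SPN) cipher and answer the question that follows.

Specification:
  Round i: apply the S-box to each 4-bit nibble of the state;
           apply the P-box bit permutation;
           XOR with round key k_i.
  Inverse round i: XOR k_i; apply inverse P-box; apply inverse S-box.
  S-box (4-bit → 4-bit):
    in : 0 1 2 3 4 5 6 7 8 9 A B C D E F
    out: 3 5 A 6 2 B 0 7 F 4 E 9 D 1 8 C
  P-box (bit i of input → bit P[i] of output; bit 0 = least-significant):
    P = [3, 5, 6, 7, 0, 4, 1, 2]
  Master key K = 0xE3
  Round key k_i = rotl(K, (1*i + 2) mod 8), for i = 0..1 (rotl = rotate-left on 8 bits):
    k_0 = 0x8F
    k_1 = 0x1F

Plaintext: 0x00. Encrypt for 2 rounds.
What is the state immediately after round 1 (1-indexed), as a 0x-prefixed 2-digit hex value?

0xB6

s_0 = plaintext = 0x00
s_1 = Round(s_0, k_0) = 0xB6
s_2 = Round(s_1, k_1) = 0x1A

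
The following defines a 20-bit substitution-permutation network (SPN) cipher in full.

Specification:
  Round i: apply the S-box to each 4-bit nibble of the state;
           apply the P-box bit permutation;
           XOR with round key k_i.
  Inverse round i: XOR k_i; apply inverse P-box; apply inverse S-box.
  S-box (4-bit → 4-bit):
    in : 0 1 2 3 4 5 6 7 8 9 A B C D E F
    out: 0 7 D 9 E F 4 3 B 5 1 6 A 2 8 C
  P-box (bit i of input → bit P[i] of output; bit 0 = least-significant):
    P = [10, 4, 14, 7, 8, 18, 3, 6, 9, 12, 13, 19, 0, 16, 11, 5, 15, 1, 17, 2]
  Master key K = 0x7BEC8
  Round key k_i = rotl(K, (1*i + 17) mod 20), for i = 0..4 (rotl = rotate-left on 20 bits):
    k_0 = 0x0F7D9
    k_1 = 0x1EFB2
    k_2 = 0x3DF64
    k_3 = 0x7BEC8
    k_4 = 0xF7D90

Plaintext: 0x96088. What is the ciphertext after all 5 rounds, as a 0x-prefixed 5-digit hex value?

s_0 = plaintext = 0x96088
s_1 = Round(s_0, k_0) = 0x67A09
s_2 = Round(s_1, k_1) = 0x2A9B3
s_3 = Round(s_2, k_2) = 0x579E9
s_4 = Round(s_3, k_3) = 0x4588F
s_5 = Round(s_4, k_4) = 0x02677

0x02677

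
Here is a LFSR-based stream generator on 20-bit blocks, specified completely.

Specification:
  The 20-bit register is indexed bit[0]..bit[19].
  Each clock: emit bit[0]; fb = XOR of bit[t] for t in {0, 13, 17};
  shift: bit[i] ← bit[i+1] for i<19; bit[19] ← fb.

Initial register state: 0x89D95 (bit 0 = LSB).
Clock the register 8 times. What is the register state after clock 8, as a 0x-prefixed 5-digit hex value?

reg_0 = 0x89D95
clock 1: out=1, reg = 0xC4ECA
clock 2: out=0, reg = 0x62765
clock 3: out=1, reg = 0xB13B2
clock 4: out=0, reg = 0xD89D9
clock 5: out=1, reg = 0xEC4EC
clock 6: out=0, reg = 0xF6276
clock 7: out=0, reg = 0x7B13B
clock 8: out=1, reg = 0xBD89D

0xBD89D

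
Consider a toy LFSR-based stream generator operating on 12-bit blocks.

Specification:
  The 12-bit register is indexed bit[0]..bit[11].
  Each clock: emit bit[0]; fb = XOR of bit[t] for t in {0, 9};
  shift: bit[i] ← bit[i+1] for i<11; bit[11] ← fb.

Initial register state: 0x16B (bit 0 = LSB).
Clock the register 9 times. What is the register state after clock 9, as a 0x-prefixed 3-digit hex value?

reg_0 = 0x16B
clock 1: out=1, reg = 0x8B5
clock 2: out=1, reg = 0xC5A
clock 3: out=0, reg = 0x62D
clock 4: out=1, reg = 0x316
clock 5: out=0, reg = 0x98B
clock 6: out=1, reg = 0xCC5
clock 7: out=1, reg = 0xE62
clock 8: out=0, reg = 0xF31
clock 9: out=1, reg = 0x798

0x798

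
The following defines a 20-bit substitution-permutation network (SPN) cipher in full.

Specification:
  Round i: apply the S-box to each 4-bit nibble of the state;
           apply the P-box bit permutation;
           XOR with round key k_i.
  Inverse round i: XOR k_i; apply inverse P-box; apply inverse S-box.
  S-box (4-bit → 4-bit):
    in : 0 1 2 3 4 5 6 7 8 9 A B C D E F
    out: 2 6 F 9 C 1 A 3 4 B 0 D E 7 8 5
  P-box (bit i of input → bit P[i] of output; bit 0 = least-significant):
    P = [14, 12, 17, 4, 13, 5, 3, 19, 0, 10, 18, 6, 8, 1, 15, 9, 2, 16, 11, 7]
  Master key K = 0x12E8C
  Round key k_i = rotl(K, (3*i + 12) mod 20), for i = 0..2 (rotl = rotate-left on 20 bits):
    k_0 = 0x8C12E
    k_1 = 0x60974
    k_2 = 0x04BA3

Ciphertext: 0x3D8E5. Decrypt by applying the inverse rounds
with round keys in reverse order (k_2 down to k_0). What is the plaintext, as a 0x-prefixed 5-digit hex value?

s_0 = ciphertext = 0x3D8E5
s_1 = InvRound(s_0, k_2) = 0x72EA1
s_2 = InvRound(s_1, k_1) = 0x9395E
s_3 = InvRound(s_2, k_0) = 0x18E79

0x18E79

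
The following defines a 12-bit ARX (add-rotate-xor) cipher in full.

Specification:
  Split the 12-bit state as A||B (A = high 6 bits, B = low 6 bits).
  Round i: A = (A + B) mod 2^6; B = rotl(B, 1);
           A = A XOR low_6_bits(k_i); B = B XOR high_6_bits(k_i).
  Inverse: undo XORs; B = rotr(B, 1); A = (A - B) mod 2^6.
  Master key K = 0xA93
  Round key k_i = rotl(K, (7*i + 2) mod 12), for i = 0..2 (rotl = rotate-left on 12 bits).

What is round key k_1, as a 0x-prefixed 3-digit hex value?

K = 0xA93
k_0 = rotl(K, (7*0+2) mod 12) = rotl(K, 2) = 0xA4E
k_1 = rotl(K, (7*1+2) mod 12) = rotl(K, 9) = 0x752

0x752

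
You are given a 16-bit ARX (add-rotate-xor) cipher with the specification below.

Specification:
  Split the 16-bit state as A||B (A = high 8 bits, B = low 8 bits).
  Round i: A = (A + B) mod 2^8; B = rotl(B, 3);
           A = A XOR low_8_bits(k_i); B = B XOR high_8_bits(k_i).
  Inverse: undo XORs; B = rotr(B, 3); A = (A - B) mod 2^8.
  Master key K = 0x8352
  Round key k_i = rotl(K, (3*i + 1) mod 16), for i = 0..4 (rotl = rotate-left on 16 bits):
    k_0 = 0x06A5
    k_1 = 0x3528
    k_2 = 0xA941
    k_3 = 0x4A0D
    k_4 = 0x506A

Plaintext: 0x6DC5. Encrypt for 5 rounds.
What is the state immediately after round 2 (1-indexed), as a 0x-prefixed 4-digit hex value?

0x9774

s_0 = plaintext = 0x6DC5
s_1 = Round(s_0, k_0) = 0x9728
s_2 = Round(s_1, k_1) = 0x9774
s_3 = Round(s_2, k_2) = 0x4A0A
s_4 = Round(s_3, k_3) = 0x591A
s_5 = Round(s_4, k_4) = 0x1980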